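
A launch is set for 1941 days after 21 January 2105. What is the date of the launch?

16 May 2110

Count 1941 days after January 21, 2105:
January 21, 2105 → January 21, 2106: 365 days.
January 21, 2106 → January 21, 2107: 365 days.
January 21, 2107 → January 21, 2108: 365 days.
January 21, 2108 → January 21, 2109: 366 days (2108 is a leap year).
January 21, 2109 → January 21, 2110: 365 days.
January 2110: 31 − 21 = 10 days remain.
Then February 2110 (28), March (31), April (30): 28 + 31 + 30 = 89 days.
May 1–16, 2110: 16 days.
Residual: 115 days.
Total: 1941 days.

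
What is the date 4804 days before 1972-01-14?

1958-11-19

Count 4804 days before January 14, 1972:
Day-of-year of November 19, 1958: 323.
Day-of-year of January 14, 1972: 14.
1958 has 365 days, so 365 − 323 = 42 days remain in 1958.
Full years 1959–1971: 10 common + 3 leap = 10×365 + 3×366 = 4748 days.
Total: 42 + 4748 + 14 = 4804 days.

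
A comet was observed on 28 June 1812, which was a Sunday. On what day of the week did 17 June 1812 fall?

Wednesday

Count forward from the earlier date (June 17, 1812) to the later (June 28, 1812):
Within June 1812: 28 − 17 = 11 days.
11 mod 7 = 4, so 4 days before Sunday is Wednesday.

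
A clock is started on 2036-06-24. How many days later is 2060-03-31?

Day-of-year of June 24, 2036: 176.
Day-of-year of March 31, 2060: 91.
2036 has 366 days, so 366 − 176 = 190 days remain in 2036.
Full years 2037–2059: 18 common + 5 leap = 18×365 + 5×366 = 8400 days.
Total: 190 + 8400 + 91 = 8681 days.

8681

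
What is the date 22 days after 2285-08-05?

2285-08-27

Count 22 days after August 5, 2285:
Within August 2285: 27 − 5 = 22 days.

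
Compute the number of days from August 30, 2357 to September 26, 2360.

1123

August 30, 2357 → August 30, 2358: 365 days.
August 30, 2358 → August 30, 2359: 365 days.
August 30, 2359 → August 30, 2360: 366 days (2360 is a leap year).
August 2360: 31 − 30 = 1 day remains.
September 1–26, 2360: 26 days.
Residual: 27 days.
Total: 1123 days.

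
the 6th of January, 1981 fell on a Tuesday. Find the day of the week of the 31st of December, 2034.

Sunday

From January 6, 1981 to January 6, 2034: 53 years, of which 13 contain a Feb 29 — 40×365 + 13×366 = 19358 days.
(2000 is a leap year (divisible by 400).)
January 2034: 31 − 6 = 25 days remain.
Then 10 full months totalling 303 days.
December 1–31, 2034: 31 days.
Residual: 359 days.
Total: 19717 days.
19717 mod 7 = 5, so 5 days after Tuesday is Sunday.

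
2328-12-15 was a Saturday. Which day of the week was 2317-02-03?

Saturday

Count forward from the earlier date (February 3, 2317) to the later (December 15, 2328):
From February 3, 2317 to February 3, 2328: 11 years, of which 2 contain a Feb 29 — 9×365 + 2×366 = 4017 days.
February 2328: 29 − 3 = 26 days remain (2328 is a leap year, so February has 29 days).
Then 9 full months totalling 275 days.
December 1–15, 2328: 15 days.
Residual: 316 days.
Total: 4333 days.
4333 is a multiple of 7, so 2317-02-03 falls on the same weekday: Saturday.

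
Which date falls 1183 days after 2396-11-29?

2400-02-25

Count 1183 days after November 29, 2396:
Day-of-year of November 29, 2396: 334.
Day-of-year of February 25, 2400: 56.
2396 has 366 days, so 366 − 334 = 32 days remain in 2396.
Full years: 2397: 365; 2398: 365; 2399: 365. Sum = 1095.
Total: 32 + 1095 + 56 = 1183 days.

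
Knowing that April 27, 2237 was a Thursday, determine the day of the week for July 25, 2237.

Tuesday

April 2237: 30 − 27 = 3 days remain.
Then May (31), June (30): 31 + 30 = 61 days.
July 1–25, 2237: 25 days.
Total: 3 + 61 + 25 = 89 days.
89 mod 7 = 5, so 5 days after Thursday is Tuesday.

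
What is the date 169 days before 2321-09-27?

2321-04-11

Count 169 days before September 27, 2321:
April 2321: 30 − 11 = 19 days remain.
Then May (31), June (30), July (31), August (31): 31 + 30 + 31 + 31 = 123 days.
September 1–27, 2321: 27 days.
Total: 19 + 123 + 27 = 169 days.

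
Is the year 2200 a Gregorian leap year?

No

2200 is not a leap year (divisible by 100 but not 400).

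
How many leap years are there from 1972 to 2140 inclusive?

Years divisible by 4: 1972, 1976, …, 2140 — 43 in all.
Of these, 2100 is divisible by 100 but not 400, so not leap.
2000 is divisible by 400, so still leap.
Leap years: 43 − 1 = 42.

42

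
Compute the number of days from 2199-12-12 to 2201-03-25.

468

December 12, 2199 → December 12, 2200: 365 days (2200 is not a leap year (divisible by 100 but not 400)).
December 2200: 31 − 12 = 19 days remain.
Then January (31), February 2201 (28): 31 + 28 = 59 days.
March 1–25, 2201: 25 days.
Residual: 103 days.
Total: 468 days.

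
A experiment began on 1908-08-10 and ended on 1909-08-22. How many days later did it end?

Day-of-year of August 10, 1908: 223.
Day-of-year of August 22, 1909: 234.
1908 has 366 days, so 366 − 223 = 143 days remain in 1908.
Total: 143 + 234 = 377 days.

377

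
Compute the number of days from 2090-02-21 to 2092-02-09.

718

Day-of-year of February 21, 2090: 52.
Day-of-year of February 9, 2092: 40.
2090 has 365 days, so 365 − 52 = 313 days remain in 2090.
Full years: 2091: 365. Sum = 365.
Total: 313 + 365 + 40 = 718 days.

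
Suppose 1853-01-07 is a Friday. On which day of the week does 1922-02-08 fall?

Wednesday

Day-of-year of January 7, 1853: 7.
Day-of-year of February 8, 1922: 39.
1853 has 365 days, so 365 − 7 = 358 days remain in 1853.
Full years 1854–1921: 52 common + 16 leap = 52×365 + 16×366 = 24836 days.
Total: 358 + 24836 + 39 = 25233 days.
25233 mod 7 = 5, so 5 days after Friday is Wednesday.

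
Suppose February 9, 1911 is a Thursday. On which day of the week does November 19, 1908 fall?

Count forward from the earlier date (November 19, 1908) to the later (February 9, 1911):
November 19, 1908 → November 19, 1909: 365 days.
November 19, 1909 → November 19, 1910: 365 days.
November 1910: 30 − 19 = 11 days remain.
Then December (31), January (31): 31 + 31 = 62 days.
February 1–9, 1911: 9 days (1911 is not a leap year).
Residual: 82 days.
Total: 812 days.
812 is a multiple of 7, so November 19, 1908 falls on the same weekday: Thursday.

Thursday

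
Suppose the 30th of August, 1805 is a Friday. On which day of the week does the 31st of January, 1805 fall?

Count forward from the earlier date (January 31, 1805) to the later (August 30, 1805):
January 1805: 31 − 31 = 0 days remain.
Then February 1805 (28), March (31), April (30), May (31), June (30), July (31): 28 + 31 + 30 + 31 + 30 + 31 = 181 days.
August 1–30, 1805: 30 days.
Total: 0 + 181 + 30 = 211 days.
211 mod 7 = 1, so 1 day before Friday is Thursday.

Thursday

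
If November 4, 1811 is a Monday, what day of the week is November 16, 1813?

Tuesday

November 1811: 30 − 4 = 26 days remain.
Then 23 full months totalling 701 days.
November 1–16, 1813: 16 days.
Total: 26 + 701 + 16 = 743 days.
743 mod 7 = 1, so 1 day after Monday is Tuesday.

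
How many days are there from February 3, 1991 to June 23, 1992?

February 3, 1991 → February 3, 1992: 365 days.
February 1992: 29 − 3 = 26 days remain (1992 is a leap year, so February has 29 days).
Then March (31), April (30), May (31): 31 + 30 + 31 = 92 days.
June 1–23, 1992: 23 days.
Residual: 141 days.
Total: 506 days.

506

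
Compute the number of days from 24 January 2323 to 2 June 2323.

January 2323: 31 − 24 = 7 days remain.
Then February 2323 (28), March (31), April (30), May (31): 28 + 31 + 30 + 31 = 120 days.
June 1–2, 2323: 2 days.
Total: 7 + 120 + 2 = 129 days.

129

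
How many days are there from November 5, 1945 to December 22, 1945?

47

November 1945: 30 − 5 = 25 days remain.
December 1–22, 1945: 22 days.
Total: 25 + 22 = 47 days.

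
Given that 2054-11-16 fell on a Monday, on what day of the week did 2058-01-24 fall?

November 16, 2054 → November 16, 2055: 365 days.
November 16, 2055 → November 16, 2056: 366 days (2056 is a leap year).
November 16, 2056 → November 16, 2057: 365 days.
November 2057: 30 − 16 = 14 days remain.
Then December (31): 31 days.
January 1–24, 2058: 24 days.
Residual: 69 days.
Total: 1165 days.
1165 mod 7 = 3, so 3 days after Monday is Thursday.

Thursday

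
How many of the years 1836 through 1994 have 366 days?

Years divisible by 4: 1836, 1840, …, 1992 — 40 in all.
Of these, 1900 is divisible by 100 but not 400, so not leap.
Leap years: 40 − 1 = 39.

39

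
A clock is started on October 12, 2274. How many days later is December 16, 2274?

65

October 2274: 31 − 12 = 19 days remain.
Then November (30): 30 days.
December 1–16, 2274: 16 days.
Total: 19 + 30 + 16 = 65 days.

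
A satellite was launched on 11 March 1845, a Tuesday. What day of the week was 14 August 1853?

Sunday

Day-of-year of March 11, 1845: 70.
Day-of-year of August 14, 1853: 226.
1845 has 365 days, so 365 − 70 = 295 days remain in 1845.
Full years 1846–1852: 5 common + 2 leap = 5×365 + 2×366 = 2557 days.
Total: 295 + 2557 + 226 = 3078 days.
3078 mod 7 = 5, so 5 days after Tuesday is Sunday.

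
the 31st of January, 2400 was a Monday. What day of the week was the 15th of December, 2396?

Count forward from the earlier date (December 15, 2396) to the later (January 31, 2400):
December 15, 2396 → December 15, 2397: 365 days.
December 15, 2397 → December 15, 2398: 365 days.
December 15, 2398 → December 15, 2399: 365 days.
December 2399: 31 − 15 = 16 days remain.
January 1–31, 2400: 31 days.
Residual: 47 days.
Total: 1142 days.
1142 mod 7 = 1, so 1 day before Monday is Sunday.

Sunday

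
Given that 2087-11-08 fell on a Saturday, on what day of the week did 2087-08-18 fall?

Monday

Count forward from the earlier date (August 18, 2087) to the later (November 8, 2087):
August 2087: 31 − 18 = 13 days remain.
Then September (30), October (31): 30 + 31 = 61 days.
November 1–8, 2087: 8 days.
Total: 13 + 61 + 8 = 82 days.
82 mod 7 = 5, so 5 days before Saturday is Monday.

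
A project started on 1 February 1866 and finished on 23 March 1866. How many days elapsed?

February 1866: 28 − 1 = 27 days remain (1866 is not a leap year, so February has 28 days).
March 1–23, 1866: 23 days.
Total: 27 + 23 = 50 days.

50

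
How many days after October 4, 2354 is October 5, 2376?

Day-of-year of October 4, 2354: 277.
Day-of-year of October 5, 2376: 279.
2354 has 365 days, so 365 − 277 = 88 days remain in 2354.
Full years 2355–2375: 16 common + 5 leap = 16×365 + 5×366 = 7670 days.
Total: 88 + 7670 + 279 = 8037 days.

8037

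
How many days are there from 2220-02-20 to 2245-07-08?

From February 20, 2220 to February 20, 2245: 25 years, of which 7 contain a Feb 29 — 18×365 + 7×366 = 9132 days.
February 2245: 28 − 20 = 8 days remain (2245 is not a leap year, so February has 28 days).
Then March (31), April (30), May (31), June (30): 31 + 30 + 31 + 30 = 122 days.
July 1–8, 2245: 8 days.
Residual: 138 days.
Total: 9270 days.

9270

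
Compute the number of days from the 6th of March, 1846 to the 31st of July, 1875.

Day-of-year of March 6, 1846: 65.
Day-of-year of July 31, 1875: 212.
1846 has 365 days, so 365 − 65 = 300 days remain in 1846.
Full years 1847–1874: 21 common + 7 leap = 21×365 + 7×366 = 10227 days.
Total: 300 + 10227 + 212 = 10739 days.

10739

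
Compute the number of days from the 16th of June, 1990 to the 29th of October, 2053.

From June 16, 1990 to June 16, 2053: 63 years, of which 16 contain a Feb 29 — 47×365 + 16×366 = 23011 days.
(2000 is a leap year (divisible by 400).)
June 2053: 30 − 16 = 14 days remain.
Then July (31), August (31), September (30): 31 + 31 + 30 = 92 days.
October 1–29, 2053: 29 days.
Residual: 135 days.
Total: 23146 days.

23146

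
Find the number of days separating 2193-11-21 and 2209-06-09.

From November 21, 2193 to November 21, 2208: 15 years, of which 3 contain a Feb 29 — 12×365 + 3×366 = 5478 days.
(2200 is not a leap year (divisible by 100 but not 400).)
November 2208: 30 − 21 = 9 days remain.
Then December (31), January (31), February 2209 (28), March (31), April (30), May (31): 31 + 31 + 28 + 31 + 30 + 31 = 182 days.
June 1–9, 2209: 9 days.
Residual: 200 days.
Total: 5678 days.

5678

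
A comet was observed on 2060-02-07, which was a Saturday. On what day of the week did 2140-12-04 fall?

From February 7, 2060 to February 7, 2140: 80 years, of which 19 contain a Feb 29 — 61×365 + 19×366 = 29219 days.
(2100 is not a leap year (divisible by 100 but not 400).)
February 2140: 29 − 7 = 22 days remain (2140 is a leap year, so February has 29 days).
Then 9 full months totalling 275 days.
December 1–4, 2140: 4 days.
Residual: 301 days.
Total: 29520 days.
29520 mod 7 = 1, so 1 day after Saturday is Sunday.

Sunday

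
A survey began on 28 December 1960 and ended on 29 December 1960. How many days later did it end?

Within December 1960: 29 − 28 = 1 day.

1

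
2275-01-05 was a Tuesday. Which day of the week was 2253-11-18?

Count forward from the earlier date (November 18, 2253) to the later (January 5, 2275):
From November 18, 2253 to November 18, 2274: 21 years, of which 5 contain a Feb 29 — 16×365 + 5×366 = 7670 days.
November 2274: 30 − 18 = 12 days remain.
Then December (31): 31 days.
January 1–5, 2275: 5 days.
Residual: 48 days.
Total: 7718 days.
7718 mod 7 = 4, so 4 days before Tuesday is Friday.

Friday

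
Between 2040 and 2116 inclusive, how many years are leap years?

19

Years divisible by 4: 2040, 2044, …, 2116 — 20 in all.
Of these, 2100 is divisible by 100 but not 400, so not leap.
Leap years: 20 − 1 = 19.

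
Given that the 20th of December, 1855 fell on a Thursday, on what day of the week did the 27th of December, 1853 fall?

Tuesday

Count forward from the earlier date (December 27, 1853) to the later (December 20, 1855):
Day-of-year of December 27, 1853: 361.
Day-of-year of December 20, 1855: 354.
1853 has 365 days, so 365 − 361 = 4 days remain in 1853.
Full years: 1854: 365. Sum = 365.
Total: 4 + 365 + 354 = 723 days.
723 mod 7 = 2, so 2 days before Thursday is Tuesday.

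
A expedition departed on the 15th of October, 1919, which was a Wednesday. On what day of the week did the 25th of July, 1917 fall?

Count forward from the earlier date (July 25, 1917) to the later (October 15, 1919):
Day-of-year of July 25, 1917: 206.
Day-of-year of October 15, 1919: 288.
1917 has 365 days, so 365 − 206 = 159 days remain in 1917.
Full years: 1918: 365. Sum = 365.
Total: 159 + 365 + 288 = 812 days.
812 is a multiple of 7, so the 25th of July, 1917 falls on the same weekday: Wednesday.

Wednesday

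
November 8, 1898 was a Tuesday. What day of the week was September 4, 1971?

Saturday

From November 8, 1898 to November 8, 1970: 72 years, of which 17 contain a Feb 29 — 55×365 + 17×366 = 26297 days.
(1900 is not a leap year (divisible by 100 but not 400).)
November 1970: 30 − 8 = 22 days remain.
Then 9 full months totalling 274 days.
September 1–4, 1971: 4 days.
Residual: 300 days.
Total: 26597 days.
26597 mod 7 = 4, so 4 days after Tuesday is Saturday.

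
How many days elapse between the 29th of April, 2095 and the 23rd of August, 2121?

9612

Day-of-year of April 29, 2095: 119.
Day-of-year of August 23, 2121: 235.
2095 has 365 days, so 365 − 119 = 246 days remain in 2095.
Full years 2096–2120: 19 common + 6 leap = 19×365 + 6×366 = 9131 days.
Total: 246 + 9131 + 235 = 9612 days.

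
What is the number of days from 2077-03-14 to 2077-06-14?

92

March 2077: 31 − 14 = 17 days remain.
Then April (30), May (31): 30 + 31 = 61 days.
June 1–14, 2077: 14 days.
Total: 17 + 61 + 14 = 92 days.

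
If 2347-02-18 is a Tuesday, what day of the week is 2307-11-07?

Count forward from the earlier date (November 7, 2307) to the later (February 18, 2347):
From November 7, 2307 to November 7, 2346: 39 years, of which 10 contain a Feb 29 — 29×365 + 10×366 = 14245 days.
November 2346: 30 − 7 = 23 days remain.
Then December (31), January (31): 31 + 31 = 62 days.
February 1–18, 2347: 18 days (2347 is not a leap year).
Residual: 103 days.
Total: 14348 days.
14348 mod 7 = 5, so 5 days before Tuesday is Thursday.

Thursday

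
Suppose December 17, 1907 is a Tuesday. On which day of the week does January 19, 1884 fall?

Saturday

Count forward from the earlier date (January 19, 1884) to the later (December 17, 1907):
Day-of-year of January 19, 1884: 19.
Day-of-year of December 17, 1907: 351.
1884 has 366 days, so 366 − 19 = 347 days remain in 1884.
Full years 1885–1906: 18 common + 4 leap = 18×365 + 4×366 = 8034 days.
Total: 347 + 8034 + 351 = 8732 days.
8732 mod 7 = 3, so 3 days before Tuesday is Saturday.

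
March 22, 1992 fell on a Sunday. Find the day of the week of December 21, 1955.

Wednesday

Count forward from the earlier date (December 21, 1955) to the later (March 22, 1992):
From December 21, 1955 to December 21, 1991: 36 years, of which 9 contain a Feb 29 — 27×365 + 9×366 = 13149 days.
December 1991: 31 − 21 = 10 days remain.
Then January (31), February 1992 (29): 31 + 29 = 60 days.
March 1–22, 1992: 22 days.
Residual: 92 days.
Total: 13241 days.
13241 mod 7 = 4, so 4 days before Sunday is Wednesday.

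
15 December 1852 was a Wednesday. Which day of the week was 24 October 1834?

Friday

Count forward from the earlier date (October 24, 1834) to the later (December 15, 1852):
Day-of-year of October 24, 1834: 297.
Day-of-year of December 15, 1852: 350.
1834 has 365 days, so 365 − 297 = 68 days remain in 1834.
Full years 1835–1851: 13 common + 4 leap = 13×365 + 4×366 = 6209 days.
Total: 68 + 6209 + 350 = 6627 days.
6627 mod 7 = 5, so 5 days before Wednesday is Friday.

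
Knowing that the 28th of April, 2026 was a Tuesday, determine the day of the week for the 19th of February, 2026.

Thursday

Count forward from the earlier date (February 19, 2026) to the later (April 28, 2026):
February 2026: 28 − 19 = 9 days remain (2026 is not a leap year, so February has 28 days).
Then March (31): 31 days.
April 1–28, 2026: 28 days.
Total: 9 + 31 + 28 = 68 days.
68 mod 7 = 5, so 5 days before Tuesday is Thursday.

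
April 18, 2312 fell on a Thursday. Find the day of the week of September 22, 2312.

Sunday

April 2312: 30 − 18 = 12 days remain.
Then May (31), June (30), July (31), August (31): 31 + 30 + 31 + 31 = 123 days.
September 1–22, 2312: 22 days.
Total: 12 + 123 + 22 = 157 days.
157 mod 7 = 3, so 3 days after Thursday is Sunday.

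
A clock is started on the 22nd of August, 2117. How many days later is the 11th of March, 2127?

3488

Day-of-year of August 22, 2117: 234.
Day-of-year of March 11, 2127: 70.
2117 has 365 days, so 365 − 234 = 131 days remain in 2117.
Full years 2118–2126: 7 common + 2 leap = 7×365 + 2×366 = 3287 days.
Total: 131 + 3287 + 70 = 3488 days.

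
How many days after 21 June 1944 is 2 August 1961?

Day-of-year of June 21, 1944: 173.
Day-of-year of August 2, 1961: 214.
1944 has 366 days, so 366 − 173 = 193 days remain in 1944.
Full years 1945–1960: 12 common + 4 leap = 12×365 + 4×366 = 5844 days.
Total: 193 + 5844 + 214 = 6251 days.

6251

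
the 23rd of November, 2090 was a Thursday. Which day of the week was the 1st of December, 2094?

Day-of-year of November 23, 2090: 327.
Day-of-year of December 1, 2094: 335.
2090 has 365 days, so 365 − 327 = 38 days remain in 2090.
Full years: 2091: 365; 2092: 366; 2093: 365. Sum = 1096.
Total: 38 + 1096 + 335 = 1469 days.
1469 mod 7 = 6, so 6 days after Thursday is Wednesday.

Wednesday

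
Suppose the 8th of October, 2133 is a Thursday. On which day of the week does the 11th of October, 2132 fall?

Count forward from the earlier date (October 11, 2132) to the later (October 8, 2133):
October 2132: 31 − 11 = 20 days remain.
Then 11 full months totalling 334 days.
October 1–8, 2133: 8 days.
Residual: 362 days.
Total: 362 days.
362 mod 7 = 5, so 5 days before Thursday is Saturday.

Saturday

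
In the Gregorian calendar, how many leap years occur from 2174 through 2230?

13

Years divisible by 4: 2176, 2180, …, 2228 — 14 in all.
Of these, 2200 is divisible by 100 but not 400, so not leap.
Leap years: 14 − 1 = 13.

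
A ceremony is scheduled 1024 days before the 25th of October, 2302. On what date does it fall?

the 4th of January, 2300

Count 1024 days before October 25, 2302:
January 4, 2300 → January 4, 2301: 365 days (2300 is not a leap year (divisible by 100 but not 400)).
January 4, 2301 → January 4, 2302: 365 days.
January 2302: 31 − 4 = 27 days remain.
Then February 2302 (28), March (31), April (30), May (31), June (30), July (31), August (31), September (30): 28 + 31 + 30 + 31 + 30 + 31 + 31 + 30 = 242 days.
October 1–25, 2302: 25 days.
Residual: 294 days.
Total: 1024 days.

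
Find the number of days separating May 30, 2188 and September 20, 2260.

From May 30, 2188 to May 30, 2260: 72 years, of which 17 contain a Feb 29 — 55×365 + 17×366 = 26297 days.
(2200 is not a leap year (divisible by 100 but not 400).)
May 2260: 31 − 30 = 1 day remains.
Then June (30), July (31), August (31): 30 + 31 + 31 = 92 days.
September 1–20, 2260: 20 days.
Residual: 113 days.
Total: 26410 days.

26410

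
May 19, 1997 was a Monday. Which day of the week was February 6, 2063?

Tuesday

Day-of-year of May 19, 1997: 139.
Day-of-year of February 6, 2063: 37.
1997 has 365 days, so 365 − 139 = 226 days remain in 1997.
Full years 1998–2062: 49 common + 16 leap = 49×365 + 16×366 = 23741 days.
Total: 226 + 23741 + 37 = 24004 days.
24004 mod 7 = 1, so 1 day after Monday is Tuesday.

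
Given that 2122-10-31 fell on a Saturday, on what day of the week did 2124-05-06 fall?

October 31, 2122 → October 31, 2123: 365 days.
October 2123: 31 − 31 = 0 days remain.
Then November (30), December (31), January (31), February 2124 (29), March (31), April (30): 30 + 31 + 31 + 29 + 31 + 30 = 182 days.
May 1–6, 2124: 6 days.
Residual: 188 days.
Total: 553 days.
553 is a multiple of 7, so 2124-05-06 falls on the same weekday: Saturday.

Saturday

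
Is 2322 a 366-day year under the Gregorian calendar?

2322 is not a leap year.

No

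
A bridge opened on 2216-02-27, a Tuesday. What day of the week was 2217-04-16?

Day-of-year of February 27, 2216: 58.
Day-of-year of April 16, 2217: 106.
2216 has 366 days, so 366 − 58 = 308 days remain in 2216.
Total: 308 + 106 = 414 days.
414 mod 7 = 1, so 1 day after Tuesday is Wednesday.

Wednesday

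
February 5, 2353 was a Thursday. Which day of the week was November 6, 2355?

February 2353: 28 − 5 = 23 days remain (2353 is not a leap year, so February has 28 days).
Then 32 full months totalling 975 days.
November 1–6, 2355: 6 days.
Total: 23 + 975 + 6 = 1004 days.
1004 mod 7 = 3, so 3 days after Thursday is Sunday.

Sunday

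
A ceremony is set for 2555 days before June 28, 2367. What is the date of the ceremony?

June 29, 2360

Count 2555 days before June 28, 2367:
June 29, 2360 → June 29, 2361: 365 days.
June 29, 2361 → June 29, 2362: 365 days.
June 29, 2362 → June 29, 2363: 365 days.
June 29, 2363 → June 29, 2364: 366 days (2364 is a leap year).
June 29, 2364 → June 29, 2365: 365 days.
June 29, 2365 → June 29, 2366: 365 days.
June 2366: 30 − 29 = 1 day remains.
Then 11 full months totalling 335 days.
June 1–28, 2367: 28 days.
Residual: 364 days.
Total: 2555 days.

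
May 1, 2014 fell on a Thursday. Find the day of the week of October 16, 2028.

Day-of-year of May 1, 2014: 121.
Day-of-year of October 16, 2028: 290.
2014 has 365 days, so 365 − 121 = 244 days remain in 2014.
Full years 2015–2027: 10 common + 3 leap = 10×365 + 3×366 = 4748 days.
Total: 244 + 4748 + 290 = 5282 days.
5282 mod 7 = 4, so 4 days after Thursday is Monday.

Monday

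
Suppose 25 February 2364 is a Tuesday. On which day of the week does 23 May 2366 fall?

Monday

February 25, 2364 → February 25, 2365: 366 days (2364 is a leap year).
February 25, 2365 → February 25, 2366: 365 days.
February 2366: 28 − 25 = 3 days remain (2366 is not a leap year, so February has 28 days).
Then March (31), April (30): 31 + 30 = 61 days.
May 1–23, 2366: 23 days.
Residual: 87 days.
Total: 818 days.
818 mod 7 = 6, so 6 days after Tuesday is Monday.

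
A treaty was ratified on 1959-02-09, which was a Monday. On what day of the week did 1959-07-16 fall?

Thursday

February 1959: 28 − 9 = 19 days remain (1959 is not a leap year, so February has 28 days).
Then March (31), April (30), May (31), June (30): 31 + 30 + 31 + 30 = 122 days.
July 1–16, 1959: 16 days.
Total: 19 + 122 + 16 = 157 days.
157 mod 7 = 3, so 3 days after Monday is Thursday.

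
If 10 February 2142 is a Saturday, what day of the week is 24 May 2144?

Sunday

February 2142: 28 − 10 = 18 days remain (2142 is not a leap year, so February has 28 days).
Then 26 full months totalling 792 days.
May 1–24, 2144: 24 days.
Total: 18 + 792 + 24 = 834 days.
834 mod 7 = 1, so 1 day after Saturday is Sunday.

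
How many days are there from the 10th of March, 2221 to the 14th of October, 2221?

218

March 2221: 31 − 10 = 21 days remain.
Then April (30), May (31), June (30), July (31), August (31), September (30): 30 + 31 + 30 + 31 + 31 + 30 = 183 days.
October 1–14, 2221: 14 days.
Total: 21 + 183 + 14 = 218 days.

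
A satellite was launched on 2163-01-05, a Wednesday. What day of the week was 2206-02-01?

From January 5, 2163 to January 5, 2206: 43 years, of which 10 contain a Feb 29 — 33×365 + 10×366 = 15705 days.
(2200 is not a leap year (divisible by 100 but not 400).)
January 2206: 31 − 5 = 26 days remain.
February 1, 2206: 1 day (2206 is not a leap year).
Residual: 27 days.
Total: 15732 days.
15732 mod 7 = 3, so 3 days after Wednesday is Saturday.

Saturday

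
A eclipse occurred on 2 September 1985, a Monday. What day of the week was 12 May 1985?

Count forward from the earlier date (May 12, 1985) to the later (September 2, 1985):
May 1985: 31 − 12 = 19 days remain.
Then June (30), July (31), August (31): 30 + 31 + 31 = 92 days.
September 1–2, 1985: 2 days.
Total: 19 + 92 + 2 = 113 days.
113 mod 7 = 1, so 1 day before Monday is Sunday.

Sunday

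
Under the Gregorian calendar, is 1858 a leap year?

No

1858 is not a leap year.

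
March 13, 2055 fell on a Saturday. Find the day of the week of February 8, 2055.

Count forward from the earlier date (February 8, 2055) to the later (March 13, 2055):
February 2055: 28 − 8 = 20 days remain (2055 is not a leap year, so February has 28 days).
March 1–13, 2055: 13 days.
Total: 20 + 13 = 33 days.
33 mod 7 = 5, so 5 days before Saturday is Monday.

Monday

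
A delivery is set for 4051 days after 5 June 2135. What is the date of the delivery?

8 July 2146

Count 4051 days after June 5, 2135:
From June 5, 2135 to June 5, 2146: 11 years, of which 3 contain a Feb 29 — 8×365 + 3×366 = 4018 days.
June 2146: 30 − 5 = 25 days remain.
July 1–8, 2146: 8 days.
Residual: 33 days.
Total: 4051 days.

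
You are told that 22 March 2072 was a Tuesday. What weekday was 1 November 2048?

Sunday

Count forward from the earlier date (November 1, 2048) to the later (March 22, 2072):
Day-of-year of November 1, 2048: 306.
Day-of-year of March 22, 2072: 82.
2048 has 366 days, so 366 − 306 = 60 days remain in 2048.
Full years 2049–2071: 18 common + 5 leap = 18×365 + 5×366 = 8400 days.
Total: 60 + 8400 + 82 = 8542 days.
8542 mod 7 = 2, so 2 days before Tuesday is Sunday.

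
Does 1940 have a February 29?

1940 is a leap year.

Yes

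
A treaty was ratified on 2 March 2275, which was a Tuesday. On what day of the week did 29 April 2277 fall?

Sunday

Day-of-year of March 2, 2275: 61.
Day-of-year of April 29, 2277: 119.
2275 has 365 days, so 365 − 61 = 304 days remain in 2275.
Full years: 2276: 366. Sum = 366.
Total: 304 + 366 + 119 = 789 days.
789 mod 7 = 5, so 5 days after Tuesday is Sunday.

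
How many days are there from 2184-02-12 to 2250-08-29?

24304

From February 12, 2184 to February 12, 2250: 66 years, of which 16 contain a Feb 29 — 50×365 + 16×366 = 24106 days.
(2200 is not a leap year (divisible by 100 but not 400).)
February 2250: 28 − 12 = 16 days remain (2250 is not a leap year, so February has 28 days).
Then March (31), April (30), May (31), June (30), July (31): 31 + 30 + 31 + 30 + 31 = 153 days.
August 1–29, 2250: 29 days.
Residual: 198 days.
Total: 24304 days.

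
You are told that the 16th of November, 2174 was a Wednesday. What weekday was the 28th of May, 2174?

Count forward from the earlier date (May 28, 2174) to the later (November 16, 2174):
May 2174: 31 − 28 = 3 days remain.
Then June (30), July (31), August (31), September (30), October (31): 30 + 31 + 31 + 30 + 31 = 153 days.
November 1–16, 2174: 16 days.
Total: 3 + 153 + 16 = 172 days.
172 mod 7 = 4, so 4 days before Wednesday is Saturday.

Saturday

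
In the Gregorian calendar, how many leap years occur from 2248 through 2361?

28

Years divisible by 4: 2248, 2252, …, 2360 — 29 in all.
Of these, 2300 is divisible by 100 but not 400, so not leap.
Leap years: 29 − 1 = 28.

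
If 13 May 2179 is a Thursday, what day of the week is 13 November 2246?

From May 13, 2179 to May 13, 2246: 67 years, of which 16 contain a Feb 29 — 51×365 + 16×366 = 24471 days.
(2200 is not a leap year (divisible by 100 but not 400).)
May 2246: 31 − 13 = 18 days remain.
Then June (30), July (31), August (31), September (30), October (31): 30 + 31 + 31 + 30 + 31 = 153 days.
November 1–13, 2246: 13 days.
Residual: 184 days.
Total: 24655 days.
24655 mod 7 = 1, so 1 day after Thursday is Friday.

Friday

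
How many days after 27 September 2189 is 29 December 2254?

23833

From September 27, 2189 to September 27, 2254: 65 years, of which 15 contain a Feb 29 — 50×365 + 15×366 = 23740 days.
(2200 is not a leap year (divisible by 100 but not 400).)
September 2254: 30 − 27 = 3 days remain.
Then October (31), November (30): 31 + 30 = 61 days.
December 1–29, 2254: 29 days.
Residual: 93 days.
Total: 23833 days.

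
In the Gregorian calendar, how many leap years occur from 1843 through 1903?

Years divisible by 4: 1844, 1848, …, 1900 — 15 in all.
Of these, 1900 is divisible by 100 but not 400, so not leap.
Leap years: 15 − 1 = 14.

14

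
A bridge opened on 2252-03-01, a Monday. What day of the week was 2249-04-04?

Count forward from the earlier date (April 4, 2249) to the later (March 1, 2252):
Day-of-year of April 4, 2249: 94.
Day-of-year of March 1, 2252: 61.
2249 has 365 days, so 365 − 94 = 271 days remain in 2249.
Full years: 2250: 365; 2251: 365. Sum = 730.
Total: 271 + 730 + 61 = 1062 days.
1062 mod 7 = 5, so 5 days before Monday is Wednesday.

Wednesday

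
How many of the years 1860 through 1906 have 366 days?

Years divisible by 4 in [1860, 1906]: 1860, 1864, 1868, 1872, 1876, 1880, 1884, 1888, 1892, 1896, 1900, 1904.
Of these, 1900 is divisible by 100 but not 400, so not leap.
Leap years: 12 − 1 = 11.

11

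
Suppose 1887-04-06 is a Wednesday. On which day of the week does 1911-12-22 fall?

Friday

From April 6, 1887 to April 6, 1911: 24 years, of which 5 contain a Feb 29 — 19×365 + 5×366 = 8765 days.
(1900 is not a leap year (divisible by 100 but not 400).)
April 1911: 30 − 6 = 24 days remain.
Then May (31), June (30), July (31), August (31), September (30), October (31), November (30): 31 + 30 + 31 + 31 + 30 + 31 + 30 = 214 days.
December 1–22, 1911: 22 days.
Residual: 260 days.
Total: 9025 days.
9025 mod 7 = 2, so 2 days after Wednesday is Friday.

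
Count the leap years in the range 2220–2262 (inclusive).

Years divisible by 4 in [2220, 2262]: 2220, 2224, 2228, 2232, 2236, 2240, 2244, 2248, 2252, 2256, 2260.
No century exceptions apply. Count: 11.

11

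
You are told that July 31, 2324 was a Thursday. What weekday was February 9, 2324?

Count forward from the earlier date (February 9, 2324) to the later (July 31, 2324):
February 2324: 29 − 9 = 20 days remain (2324 is a leap year, so February has 29 days).
Then March (31), April (30), May (31), June (30): 31 + 30 + 31 + 30 = 122 days.
July 1–31, 2324: 31 days.
Total: 20 + 122 + 31 = 173 days.
173 mod 7 = 5, so 5 days before Thursday is Saturday.

Saturday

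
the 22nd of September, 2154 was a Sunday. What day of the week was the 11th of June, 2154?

Count forward from the earlier date (June 11, 2154) to the later (September 22, 2154):
June 2154: 30 − 11 = 19 days remain.
Then July (31), August (31): 31 + 31 = 62 days.
September 1–22, 2154: 22 days.
Total: 19 + 62 + 22 = 103 days.
103 mod 7 = 5, so 5 days before Sunday is Tuesday.

Tuesday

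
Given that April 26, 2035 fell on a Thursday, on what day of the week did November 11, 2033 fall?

Friday

Count forward from the earlier date (November 11, 2033) to the later (April 26, 2035):
November 2033: 30 − 11 = 19 days remain.
Then 16 full months totalling 486 days.
April 1–26, 2035: 26 days.
Total: 19 + 486 + 26 = 531 days.
531 mod 7 = 6, so 6 days before Thursday is Friday.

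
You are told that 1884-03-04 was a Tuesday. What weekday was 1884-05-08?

March 1884: 31 − 4 = 27 days remain.
Then April (30): 30 days.
May 1–8, 1884: 8 days.
Total: 27 + 30 + 8 = 65 days.
65 mod 7 = 2, so 2 days after Tuesday is Thursday.

Thursday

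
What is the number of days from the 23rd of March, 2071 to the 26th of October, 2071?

March 2071: 31 − 23 = 8 days remain.
Then April (30), May (31), June (30), July (31), August (31), September (30): 30 + 31 + 30 + 31 + 31 + 30 = 183 days.
October 1–26, 2071: 26 days.
Total: 8 + 183 + 26 = 217 days.

217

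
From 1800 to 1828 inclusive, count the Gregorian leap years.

7

Years divisible by 4 in [1800, 1828]: 1800, 1804, 1808, 1812, 1816, 1820, 1824, 1828.
Of these, 1800 is divisible by 100 but not 400, so not leap.
Leap years: 8 − 1 = 7.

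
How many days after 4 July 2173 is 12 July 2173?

8

Within July 2173: 12 − 4 = 8 days.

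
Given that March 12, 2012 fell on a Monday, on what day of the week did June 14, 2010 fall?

Count forward from the earlier date (June 14, 2010) to the later (March 12, 2012):
Day-of-year of June 14, 2010: 165.
Day-of-year of March 12, 2012: 72.
2010 has 365 days, so 365 − 165 = 200 days remain in 2010.
Full years: 2011: 365. Sum = 365.
Total: 200 + 365 + 72 = 637 days.
637 is a multiple of 7, so June 14, 2010 falls on the same weekday: Monday.

Monday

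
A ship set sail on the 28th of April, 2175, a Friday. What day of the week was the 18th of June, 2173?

Friday

Count forward from the earlier date (June 18, 2173) to the later (April 28, 2175):
Day-of-year of June 18, 2173: 169.
Day-of-year of April 28, 2175: 118.
2173 has 365 days, so 365 − 169 = 196 days remain in 2173.
Full years: 2174: 365. Sum = 365.
Total: 196 + 365 + 118 = 679 days.
679 is a multiple of 7, so the 18th of June, 2173 falls on the same weekday: Friday.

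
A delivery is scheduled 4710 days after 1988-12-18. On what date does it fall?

2001-11-10

Count 4710 days after December 18, 1988:
From December 18, 1988 to December 18, 2000: 12 years, of which 3 contain a Feb 29 — 9×365 + 3×366 = 4383 days.
(2000 is a leap year (divisible by 400).)
December 2000: 31 − 18 = 13 days remain.
Then 10 full months totalling 304 days.
November 1–10, 2001: 10 days.
Residual: 327 days.
Total: 4710 days.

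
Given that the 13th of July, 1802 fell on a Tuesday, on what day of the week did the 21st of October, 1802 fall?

Thursday

July 1802: 31 − 13 = 18 days remain.
Then August (31), September (30): 31 + 30 = 61 days.
October 1–21, 1802: 21 days.
Total: 18 + 61 + 21 = 100 days.
100 mod 7 = 2, so 2 days after Tuesday is Thursday.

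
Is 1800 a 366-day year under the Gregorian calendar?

1800 is not a leap year (divisible by 100 but not 400).

No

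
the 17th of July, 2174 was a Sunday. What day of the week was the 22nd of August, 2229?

Day-of-year of July 17, 2174: 198.
Day-of-year of August 22, 2229: 234.
2174 has 365 days, so 365 − 198 = 167 days remain in 2174.
Full years 2175–2228: 41 common + 13 leap = 41×365 + 13×366 = 19723 days.
Total: 167 + 19723 + 234 = 20124 days.
20124 mod 7 = 6, so 6 days after Sunday is Saturday.

Saturday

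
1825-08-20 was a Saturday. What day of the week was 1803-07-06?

Count forward from the earlier date (July 6, 1803) to the later (August 20, 1825):
Day-of-year of July 6, 1803: 187.
Day-of-year of August 20, 1825: 232.
1803 has 365 days, so 365 − 187 = 178 days remain in 1803.
Full years 1804–1824: 15 common + 6 leap = 15×365 + 6×366 = 7671 days.
Total: 178 + 7671 + 232 = 8081 days.
8081 mod 7 = 3, so 3 days before Saturday is Wednesday.

Wednesday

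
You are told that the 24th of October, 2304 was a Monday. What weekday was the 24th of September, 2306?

October 24, 2304 → October 24, 2305: 365 days.
October 2305: 31 − 24 = 7 days remain.
Then 10 full months totalling 304 days.
September 1–24, 2306: 24 days.
Residual: 335 days.
Total: 700 days.
700 is a multiple of 7, so the 24th of September, 2306 falls on the same weekday: Monday.

Monday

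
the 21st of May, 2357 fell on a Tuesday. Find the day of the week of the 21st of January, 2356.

Saturday

Count forward from the earlier date (January 21, 2356) to the later (May 21, 2357):
January 21, 2356 → January 21, 2357: 366 days (2356 is a leap year).
January 2357: 31 − 21 = 10 days remain.
Then February 2357 (28), March (31), April (30): 28 + 31 + 30 = 89 days.
May 1–21, 2357: 21 days.
Residual: 120 days.
Total: 486 days.
486 mod 7 = 3, so 3 days before Tuesday is Saturday.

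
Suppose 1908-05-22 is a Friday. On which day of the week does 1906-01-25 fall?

Thursday

Count forward from the earlier date (January 25, 1906) to the later (May 22, 1908):
January 1906: 31 − 25 = 6 days remain.
Then 27 full months totalling 820 days.
May 1–22, 1908: 22 days.
Total: 6 + 820 + 22 = 848 days.
848 mod 7 = 1, so 1 day before Friday is Thursday.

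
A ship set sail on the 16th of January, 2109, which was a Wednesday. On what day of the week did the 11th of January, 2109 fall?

Friday

Count forward from the earlier date (January 11, 2109) to the later (January 16, 2109):
Within January 2109: 16 − 11 = 5 days.
5 mod 7 = 5, so 5 days before Wednesday is Friday.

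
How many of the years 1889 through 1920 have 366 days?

Years divisible by 4 in [1889, 1920]: 1892, 1896, 1900, 1904, 1908, 1912, 1916, 1920.
Of these, 1900 is divisible by 100 but not 400, so not leap.
Leap years: 8 − 1 = 7.

7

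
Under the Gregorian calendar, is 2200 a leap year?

No

2200 is not a leap year (divisible by 100 but not 400).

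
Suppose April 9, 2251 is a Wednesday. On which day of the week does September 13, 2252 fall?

Monday

April 2251: 30 − 9 = 21 days remain.
Then 16 full months totalling 489 days.
September 1–13, 2252: 13 days.
Total: 21 + 489 + 13 = 523 days.
523 mod 7 = 5, so 5 days after Wednesday is Monday.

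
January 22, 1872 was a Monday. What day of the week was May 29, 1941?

Thursday

From January 22, 1872 to January 22, 1941: 69 years, of which 17 contain a Feb 29 — 52×365 + 17×366 = 25202 days.
(1900 is not a leap year (divisible by 100 but not 400).)
January 1941: 31 − 22 = 9 days remain.
Then February 1941 (28), March (31), April (30): 28 + 31 + 30 = 89 days.
May 1–29, 1941: 29 days.
Residual: 127 days.
Total: 25329 days.
25329 mod 7 = 3, so 3 days after Monday is Thursday.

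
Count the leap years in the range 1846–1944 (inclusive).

Years divisible by 4: 1848, 1852, …, 1944 — 25 in all.
Of these, 1900 is divisible by 100 but not 400, so not leap.
Leap years: 25 − 1 = 24.

24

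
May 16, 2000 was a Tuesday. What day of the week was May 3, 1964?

Sunday

Count forward from the earlier date (May 3, 1964) to the later (May 16, 2000):
From May 3, 1964 to May 3, 2000: 36 years, of which 9 contain a Feb 29 — 27×365 + 9×366 = 13149 days.
(2000 is a leap year (divisible by 400).)
Within May 2000: 16 − 3 = 13 days.
Total: 13162 days.
13162 mod 7 = 2, so 2 days before Tuesday is Sunday.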